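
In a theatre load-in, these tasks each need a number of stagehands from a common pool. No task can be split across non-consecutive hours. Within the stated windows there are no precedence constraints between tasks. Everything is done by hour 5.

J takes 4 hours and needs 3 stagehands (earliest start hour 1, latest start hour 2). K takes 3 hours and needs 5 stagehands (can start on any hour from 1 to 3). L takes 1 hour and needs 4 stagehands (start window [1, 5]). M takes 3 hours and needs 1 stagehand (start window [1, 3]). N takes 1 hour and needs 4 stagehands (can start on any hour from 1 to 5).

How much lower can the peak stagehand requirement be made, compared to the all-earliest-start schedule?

Early-start peak: h1:17  h2:9  h3:9  h4:3  h5:0 ⇒ 17.
Leveled (J@1, K@1, L@4, M@1, N@5): h1:9  h2:9  h3:9  h4:7  h5:4 ⇒ 9.
Reduction 17 − 9 = 8.

8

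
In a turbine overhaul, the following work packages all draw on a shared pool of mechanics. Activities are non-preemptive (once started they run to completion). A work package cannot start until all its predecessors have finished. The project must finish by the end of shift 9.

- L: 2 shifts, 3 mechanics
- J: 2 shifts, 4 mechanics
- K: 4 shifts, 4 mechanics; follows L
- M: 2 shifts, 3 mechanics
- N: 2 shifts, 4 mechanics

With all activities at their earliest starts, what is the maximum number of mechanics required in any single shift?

14

Early-start schedule: L@1, J@1, K@3, M@1, N@1.
Load per shift: shift 1: 14, shift 2: 14, shift 3: 4, shift 4: 4, shift 5: 4, shift 6: 4, shift 7: 0, shift 8: 0, shift 9: 0.
Peak is 14.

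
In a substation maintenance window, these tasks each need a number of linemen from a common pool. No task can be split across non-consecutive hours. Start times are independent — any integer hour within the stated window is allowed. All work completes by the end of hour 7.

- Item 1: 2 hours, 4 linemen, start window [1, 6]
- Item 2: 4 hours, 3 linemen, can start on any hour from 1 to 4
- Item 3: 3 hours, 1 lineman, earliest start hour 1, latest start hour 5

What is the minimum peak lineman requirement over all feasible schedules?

Early-start (Item 1@1, Item 2@1, Item 3@1) gives peak 8: h1:8  h2:8  h3:4  h4:3  h5:0  h6:0  h7:0.
Shift Item 2→3, Item 3→3.
Schedule Item 1@1, Item 2@3, Item 3@3: h1:4  h2:4  h3:4  h4:4  h5:4  h6:3  h7:0 — peak 4.
Total lineman-hours = 23 over 7 hours ⇒ peak ≥ ⌈23/7⌉ = 4, so 4 is optimal.

4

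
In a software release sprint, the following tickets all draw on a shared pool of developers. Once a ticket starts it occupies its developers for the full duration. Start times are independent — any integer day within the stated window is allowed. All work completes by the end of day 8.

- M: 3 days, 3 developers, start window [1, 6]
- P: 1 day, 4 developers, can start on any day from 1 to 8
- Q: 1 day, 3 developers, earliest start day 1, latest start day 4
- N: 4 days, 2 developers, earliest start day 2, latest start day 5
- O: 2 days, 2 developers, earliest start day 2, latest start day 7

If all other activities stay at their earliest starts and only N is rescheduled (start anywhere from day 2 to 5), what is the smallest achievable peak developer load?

N@2: d1:10  d2:7  d3:7  d4:2  d5:2  d6:0  d7:0  d8:0 → peak 10
N@3: d1:10  d2:5  d3:7  d4:2  d5:2  d6:2  d7:0  d8:0 → peak 10
N@4: d1:10  d2:5  d3:5  d4:2  d5:2  d6:2  d7:2  d8:0 → peak 10
N@5: d1:10  d2:5  d3:5  d4:0  d5:2  d6:2  d7:2  d8:2 → peak 10
Best is N@2, peak 10.

10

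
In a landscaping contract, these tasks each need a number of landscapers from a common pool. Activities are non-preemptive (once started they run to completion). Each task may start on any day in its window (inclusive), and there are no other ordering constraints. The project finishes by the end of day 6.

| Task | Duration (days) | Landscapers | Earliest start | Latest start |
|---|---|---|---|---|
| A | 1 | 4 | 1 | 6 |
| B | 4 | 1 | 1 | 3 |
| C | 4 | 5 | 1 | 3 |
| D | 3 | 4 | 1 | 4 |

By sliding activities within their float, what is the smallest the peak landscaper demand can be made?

10

Early-start (A@1, B@1, C@1, D@1) gives peak 14: d1:14  d2:10  d3:10  d4:6  d5:0  d6:0.
Shift D→2.
Schedule A@1, B@1, C@1, D@2: d1:10  d2:10  d3:10  d4:10  d5:0  d6:0 — peak 10.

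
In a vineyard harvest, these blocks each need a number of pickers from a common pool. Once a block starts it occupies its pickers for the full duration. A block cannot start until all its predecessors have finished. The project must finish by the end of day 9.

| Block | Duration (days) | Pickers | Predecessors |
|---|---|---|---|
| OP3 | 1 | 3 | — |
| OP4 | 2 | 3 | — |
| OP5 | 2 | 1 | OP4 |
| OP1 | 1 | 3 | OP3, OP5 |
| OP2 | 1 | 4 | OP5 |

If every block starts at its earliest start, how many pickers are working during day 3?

1

At early start, day 3 has: OP5.
Demand: 1 = 1.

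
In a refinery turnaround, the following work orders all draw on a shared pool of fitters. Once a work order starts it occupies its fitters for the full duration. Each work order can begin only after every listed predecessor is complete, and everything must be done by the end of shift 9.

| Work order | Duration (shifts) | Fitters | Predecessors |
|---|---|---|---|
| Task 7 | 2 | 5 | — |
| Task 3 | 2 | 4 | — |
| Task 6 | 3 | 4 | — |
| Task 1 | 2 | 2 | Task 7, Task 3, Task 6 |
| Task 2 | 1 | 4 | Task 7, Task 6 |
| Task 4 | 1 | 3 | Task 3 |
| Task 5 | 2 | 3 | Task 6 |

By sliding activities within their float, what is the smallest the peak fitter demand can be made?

Early-start (Task 7@1, Task 3@1, Task 6@1, Task 1@4, Task 2@4, Task 4@3, Task 5@4) gives peak 13: s1:13  s2:13  s3:7  s4:9  s5:5  s6:0  s7:0  s8:0  s9:0.
Shift Task 3→6, Task 6→3, Task 1→8, Task 2→8, Task 4→9, Task 5→6.
Schedule Task 7@1, Task 3@6, Task 6@3, Task 1@8, Task 2@8, Task 4@9, Task 5@6: s1:5  s2:5  s3:4  s4:4  s5:4  s6:7  s7:7  s8:6  s9:5 — peak 7.

7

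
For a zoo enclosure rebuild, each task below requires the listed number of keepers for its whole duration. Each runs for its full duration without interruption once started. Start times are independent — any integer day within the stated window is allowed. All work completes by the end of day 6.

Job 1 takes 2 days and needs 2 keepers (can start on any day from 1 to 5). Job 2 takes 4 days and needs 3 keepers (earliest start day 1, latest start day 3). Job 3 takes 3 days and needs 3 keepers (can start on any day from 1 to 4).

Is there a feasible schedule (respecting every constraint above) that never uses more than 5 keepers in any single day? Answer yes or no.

The minimum achievable peak is 6; 5 < 6, so no feasible schedule stays within the cap.

no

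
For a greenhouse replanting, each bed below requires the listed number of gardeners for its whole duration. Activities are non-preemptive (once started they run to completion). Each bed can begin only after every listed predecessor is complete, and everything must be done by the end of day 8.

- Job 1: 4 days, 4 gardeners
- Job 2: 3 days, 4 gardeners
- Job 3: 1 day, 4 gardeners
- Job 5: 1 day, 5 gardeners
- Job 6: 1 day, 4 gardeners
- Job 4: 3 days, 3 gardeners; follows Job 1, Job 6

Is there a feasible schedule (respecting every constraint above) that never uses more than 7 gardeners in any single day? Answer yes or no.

no

The minimum achievable peak is 8; 7 < 8, so no feasible schedule stays within the cap.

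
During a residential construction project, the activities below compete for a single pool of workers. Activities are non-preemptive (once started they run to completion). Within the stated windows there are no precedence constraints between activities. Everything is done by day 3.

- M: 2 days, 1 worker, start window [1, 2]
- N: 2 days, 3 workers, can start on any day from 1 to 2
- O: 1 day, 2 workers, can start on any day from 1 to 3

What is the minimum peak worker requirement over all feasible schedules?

4

Early-start (M@1, N@1, O@1) gives peak 6: d1:6  d2:4  d3:0.
Shift O→3.
Schedule M@1, N@1, O@3: d1:4  d2:4  d3:2 — peak 4.
Total worker-days = 10 over 3 days ⇒ peak ≥ ⌈10/3⌉ = 4, so 4 is optimal.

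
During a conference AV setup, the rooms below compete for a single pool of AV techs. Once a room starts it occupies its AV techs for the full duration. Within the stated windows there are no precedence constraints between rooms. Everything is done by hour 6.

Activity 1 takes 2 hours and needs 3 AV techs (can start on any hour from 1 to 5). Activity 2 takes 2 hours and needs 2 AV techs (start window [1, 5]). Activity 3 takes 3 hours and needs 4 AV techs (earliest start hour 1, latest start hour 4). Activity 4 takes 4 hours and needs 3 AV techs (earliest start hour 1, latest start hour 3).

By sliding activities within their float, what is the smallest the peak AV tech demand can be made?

Early-start (Activity 1@1, Activity 2@1, Activity 3@1, Activity 4@1) gives peak 12: h1:12  h2:12  h3:7  h4:3  h5:0  h6:0.
Shift Activity 3→3, Activity 4→3.
Schedule Activity 1@1, Activity 2@1, Activity 3@3, Activity 4@3: h1:5  h2:5  h3:7  h4:7  h5:7  h6:3 — peak 7.

7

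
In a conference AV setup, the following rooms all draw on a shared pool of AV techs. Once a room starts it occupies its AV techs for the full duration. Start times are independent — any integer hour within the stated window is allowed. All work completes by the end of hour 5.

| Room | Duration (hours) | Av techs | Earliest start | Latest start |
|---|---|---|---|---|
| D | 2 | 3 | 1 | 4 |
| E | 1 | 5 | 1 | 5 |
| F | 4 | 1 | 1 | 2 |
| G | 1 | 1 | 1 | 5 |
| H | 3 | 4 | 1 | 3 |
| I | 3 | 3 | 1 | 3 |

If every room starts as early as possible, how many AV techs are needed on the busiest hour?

Early-start schedule: D@1, E@1, F@1, G@1, H@1, I@1.
Load per hour: hour 1: 17, hour 2: 11, hour 3: 8, hour 4: 1, hour 5: 0.
Peak is 17.

17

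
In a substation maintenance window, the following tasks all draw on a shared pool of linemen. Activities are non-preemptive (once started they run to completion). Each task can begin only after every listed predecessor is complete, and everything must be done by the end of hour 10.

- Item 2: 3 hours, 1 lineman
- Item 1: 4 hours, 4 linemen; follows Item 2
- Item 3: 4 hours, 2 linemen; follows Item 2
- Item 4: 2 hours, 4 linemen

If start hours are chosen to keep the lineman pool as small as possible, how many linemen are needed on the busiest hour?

Schedule Item 2@1, Item 1@4, Item 3@4, Item 4@1: h1:5  h2:5  h3:1  h4:6  h5:6  h6:6  h7:6  h8:0  h9:0  h10:0 — peak 6.

6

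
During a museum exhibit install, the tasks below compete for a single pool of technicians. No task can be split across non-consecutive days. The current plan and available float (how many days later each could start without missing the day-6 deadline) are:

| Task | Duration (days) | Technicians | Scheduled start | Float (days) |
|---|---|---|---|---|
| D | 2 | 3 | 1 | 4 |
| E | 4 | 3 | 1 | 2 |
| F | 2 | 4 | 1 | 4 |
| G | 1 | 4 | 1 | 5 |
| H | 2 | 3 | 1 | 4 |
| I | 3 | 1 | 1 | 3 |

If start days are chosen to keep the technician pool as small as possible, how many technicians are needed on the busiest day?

7

Early-start (D@1, E@1, F@1, G@1, H@1, I@1) gives peak 18: d1:18  d2:14  d3:4  d4:3  d5:0  d6:0.
Shift F→4, G→6, H→5.
Schedule D@1, E@1, F@4, G@6, H@5, I@1: d1:7  d2:7  d3:4  d4:7  d5:7  d6:7 — peak 7.
Total technician-days = 39 over 6 days ⇒ peak ≥ ⌈39/6⌉ = 7, so 7 is optimal.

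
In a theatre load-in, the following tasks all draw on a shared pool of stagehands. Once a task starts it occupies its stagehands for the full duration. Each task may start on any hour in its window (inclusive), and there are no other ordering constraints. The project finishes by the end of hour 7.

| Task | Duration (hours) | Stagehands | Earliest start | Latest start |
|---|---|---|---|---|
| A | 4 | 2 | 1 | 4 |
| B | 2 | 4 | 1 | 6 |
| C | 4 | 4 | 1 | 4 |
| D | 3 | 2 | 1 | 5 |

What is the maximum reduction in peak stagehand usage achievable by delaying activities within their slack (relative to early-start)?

6

Early-start peak: h1:12  h2:12  h3:8  h4:6  h5:0  h6:0  h7:0 ⇒ 12.
Leveled (A@1, B@1, C@3, D@5): h1:6  h2:6  h3:6  h4:6  h5:6  h6:6  h7:2 ⇒ 6.
Reduction 12 − 6 = 6.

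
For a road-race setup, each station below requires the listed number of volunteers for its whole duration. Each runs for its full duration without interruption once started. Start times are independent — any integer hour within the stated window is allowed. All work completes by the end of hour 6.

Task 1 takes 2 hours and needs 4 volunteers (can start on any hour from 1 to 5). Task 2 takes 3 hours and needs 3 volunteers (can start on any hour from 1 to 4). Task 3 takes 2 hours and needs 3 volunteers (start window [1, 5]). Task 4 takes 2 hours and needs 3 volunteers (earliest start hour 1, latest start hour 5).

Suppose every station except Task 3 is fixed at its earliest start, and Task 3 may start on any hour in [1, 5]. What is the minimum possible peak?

10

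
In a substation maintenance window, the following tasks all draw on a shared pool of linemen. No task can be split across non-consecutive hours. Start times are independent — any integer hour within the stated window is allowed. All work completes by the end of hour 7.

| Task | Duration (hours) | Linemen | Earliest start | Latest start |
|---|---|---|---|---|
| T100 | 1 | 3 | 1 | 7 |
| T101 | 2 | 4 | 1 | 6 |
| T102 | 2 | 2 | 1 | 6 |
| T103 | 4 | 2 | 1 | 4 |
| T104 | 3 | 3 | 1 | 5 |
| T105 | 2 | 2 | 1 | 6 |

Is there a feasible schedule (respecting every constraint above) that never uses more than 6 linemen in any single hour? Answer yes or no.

yes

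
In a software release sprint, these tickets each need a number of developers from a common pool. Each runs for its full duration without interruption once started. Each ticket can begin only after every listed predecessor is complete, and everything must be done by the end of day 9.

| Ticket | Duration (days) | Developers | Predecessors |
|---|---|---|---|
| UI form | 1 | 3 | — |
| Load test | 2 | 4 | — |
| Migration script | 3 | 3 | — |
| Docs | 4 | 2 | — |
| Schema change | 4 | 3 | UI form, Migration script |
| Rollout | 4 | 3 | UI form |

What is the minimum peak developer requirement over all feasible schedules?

6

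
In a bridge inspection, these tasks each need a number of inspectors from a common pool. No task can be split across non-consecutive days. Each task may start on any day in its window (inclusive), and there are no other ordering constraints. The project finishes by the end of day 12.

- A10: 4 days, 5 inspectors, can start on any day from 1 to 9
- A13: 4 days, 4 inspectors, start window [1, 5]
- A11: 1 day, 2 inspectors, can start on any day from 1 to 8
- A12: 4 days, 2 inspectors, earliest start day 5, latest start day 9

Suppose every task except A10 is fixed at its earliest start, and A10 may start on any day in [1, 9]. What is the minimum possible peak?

A10@1: d1:11  d2:9  d3:9  d4:9  d5:2  d6:2  d7:2  d8:2  d9:0  d10:0  d11:0  d12:0 → peak 11
A10@2: d1:6  d2:9  d3:9  d4:9  d5:7  d6:2  d7:2  d8:2  d9:0  d10:0  d11:0  d12:0 → peak 9
A10@3: d1:6  d2:4  d3:9  d4:9  d5:7  d6:7  d7:2  d8:2  d9:0  d10:0  d11:0  d12:0 → peak 9
A10@4: d1:6  d2:4  d3:4  d4:9  d5:7  d6:7  d7:7  d8:2  d9:0  d10:0  d11:0  d12:0 → peak 9
A10@5: d1:6  d2:4  d3:4  d4:4  d5:7  d6:7  d7:7  d8:7  d9:0  d10:0  d11:0  d12:0 → peak 7
A10@6: d1:6  d2:4  d3:4  d4:4  d5:2  d6:7  d7:7  d8:7  d9:5  d10:0  d11:0  d12:0 → peak 7
A10@7: d1:6  d2:4  d3:4  d4:4  d5:2  d6:2  d7:7  d8:7  d9:5  d10:5  d11:0  d12:0 → peak 7
A10@8: d1:6  d2:4  d3:4  d4:4  d5:2  d6:2  d7:2  d8:7  d9:5  d10:5  d11:5  d12:0 → peak 7
A10@9: d1:6  d2:4  d3:4  d4:4  d5:2  d6:2  d7:2  d8:2  d9:5  d10:5  d11:5  d12:5 → peak 6
Best is A10@9, peak 6.

6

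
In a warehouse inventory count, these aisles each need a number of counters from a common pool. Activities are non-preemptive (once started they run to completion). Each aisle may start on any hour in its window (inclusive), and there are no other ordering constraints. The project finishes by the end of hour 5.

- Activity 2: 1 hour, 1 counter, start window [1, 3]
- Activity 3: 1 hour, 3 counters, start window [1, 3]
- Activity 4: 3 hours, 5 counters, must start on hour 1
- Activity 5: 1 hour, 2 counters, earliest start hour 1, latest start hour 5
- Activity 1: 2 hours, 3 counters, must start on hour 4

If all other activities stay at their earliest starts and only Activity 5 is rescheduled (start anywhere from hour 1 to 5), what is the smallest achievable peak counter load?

9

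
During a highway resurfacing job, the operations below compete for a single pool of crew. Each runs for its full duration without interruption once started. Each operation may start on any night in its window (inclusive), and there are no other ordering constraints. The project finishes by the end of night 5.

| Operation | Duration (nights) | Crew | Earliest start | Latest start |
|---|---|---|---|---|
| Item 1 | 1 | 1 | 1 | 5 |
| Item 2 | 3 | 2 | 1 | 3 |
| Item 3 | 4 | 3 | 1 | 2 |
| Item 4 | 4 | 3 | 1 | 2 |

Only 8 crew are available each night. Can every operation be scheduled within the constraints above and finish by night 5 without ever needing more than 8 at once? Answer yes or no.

yes

Schedule Item 1@1, Item 2@1, Item 3@1, Item 4@2: n1:6  n2:8  n3:8  n4:6  n5:3 — peak 8 ≤ 8.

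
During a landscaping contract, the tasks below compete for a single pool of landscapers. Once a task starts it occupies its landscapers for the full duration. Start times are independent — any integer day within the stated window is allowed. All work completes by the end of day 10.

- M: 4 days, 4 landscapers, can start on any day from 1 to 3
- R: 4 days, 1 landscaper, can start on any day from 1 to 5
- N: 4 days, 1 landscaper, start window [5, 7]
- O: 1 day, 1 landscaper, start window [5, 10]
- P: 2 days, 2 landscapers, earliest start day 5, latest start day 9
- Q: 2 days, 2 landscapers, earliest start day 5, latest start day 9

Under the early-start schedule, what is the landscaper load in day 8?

At early start, day 8 has: N.
Demand: 1 = 1.

1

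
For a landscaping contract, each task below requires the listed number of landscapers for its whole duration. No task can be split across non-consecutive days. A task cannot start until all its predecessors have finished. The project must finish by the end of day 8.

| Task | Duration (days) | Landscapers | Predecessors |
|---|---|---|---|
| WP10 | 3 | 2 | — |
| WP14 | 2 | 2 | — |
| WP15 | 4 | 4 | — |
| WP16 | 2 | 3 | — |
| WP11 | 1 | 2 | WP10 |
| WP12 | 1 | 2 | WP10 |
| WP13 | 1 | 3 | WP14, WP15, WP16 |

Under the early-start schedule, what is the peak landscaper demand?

11

Early-start schedule: WP10@1, WP14@1, WP15@1, WP16@1, WP11@4, WP12@4, WP13@5.
Load per day: day 1: 11, day 2: 11, day 3: 6, day 4: 8, day 5: 3, day 6: 0, day 7: 0, day 8: 0.
Peak is 11.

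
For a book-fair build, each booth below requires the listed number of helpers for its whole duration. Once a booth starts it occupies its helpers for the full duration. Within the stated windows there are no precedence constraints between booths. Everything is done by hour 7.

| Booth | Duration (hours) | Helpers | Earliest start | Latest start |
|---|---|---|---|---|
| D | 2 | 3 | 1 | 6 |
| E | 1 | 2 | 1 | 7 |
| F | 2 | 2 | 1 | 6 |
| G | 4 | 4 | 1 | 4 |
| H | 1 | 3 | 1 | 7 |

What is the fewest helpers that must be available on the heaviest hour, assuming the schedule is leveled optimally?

5

Early-start (D@1, E@1, F@1, G@1, H@1) gives peak 14: h1:14  h2:9  h3:4  h4:4  h5:0  h6:0  h7:0.
Shift F→2, G→4, H→3.
Schedule D@1, E@1, F@2, G@4, H@3: h1:5  h2:5  h3:5  h4:4  h5:4  h6:4  h7:4 — peak 5.
Total helper-hours = 31 over 7 hours ⇒ peak ≥ ⌈31/7⌉ = 5, so 5 is optimal.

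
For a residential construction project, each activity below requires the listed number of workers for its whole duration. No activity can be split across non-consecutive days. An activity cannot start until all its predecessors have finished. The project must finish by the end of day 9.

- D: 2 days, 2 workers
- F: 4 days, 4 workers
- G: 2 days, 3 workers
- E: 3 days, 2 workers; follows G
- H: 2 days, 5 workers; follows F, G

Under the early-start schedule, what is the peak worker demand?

Early-start schedule: D@1, F@1, G@1, E@3, H@5.
Load per day: day 1: 9, day 2: 9, day 3: 6, day 4: 6, day 5: 7, day 6: 5, day 7: 0, day 8: 0, day 9: 0.
Peak is 9.

9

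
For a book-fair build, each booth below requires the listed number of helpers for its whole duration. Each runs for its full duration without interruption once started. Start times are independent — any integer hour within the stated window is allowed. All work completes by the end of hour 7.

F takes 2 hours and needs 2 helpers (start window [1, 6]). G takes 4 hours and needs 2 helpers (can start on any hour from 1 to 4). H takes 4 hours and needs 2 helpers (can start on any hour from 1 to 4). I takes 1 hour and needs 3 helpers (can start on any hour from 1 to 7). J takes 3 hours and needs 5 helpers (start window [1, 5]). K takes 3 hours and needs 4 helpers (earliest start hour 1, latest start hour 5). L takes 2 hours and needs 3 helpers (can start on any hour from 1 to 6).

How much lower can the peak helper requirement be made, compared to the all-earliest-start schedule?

Early-start peak: h1:21  h2:18  h3:13  h4:4  h5:0  h6:0  h7:0 ⇒ 21.
Leveled (F@1, G@1, H@1, I@1, J@3, K@5, L@6): h1:9  h2:6  h3:9  h4:9  h5:9  h6:7  h7:7 ⇒ 9.
Reduction 21 − 9 = 12.

12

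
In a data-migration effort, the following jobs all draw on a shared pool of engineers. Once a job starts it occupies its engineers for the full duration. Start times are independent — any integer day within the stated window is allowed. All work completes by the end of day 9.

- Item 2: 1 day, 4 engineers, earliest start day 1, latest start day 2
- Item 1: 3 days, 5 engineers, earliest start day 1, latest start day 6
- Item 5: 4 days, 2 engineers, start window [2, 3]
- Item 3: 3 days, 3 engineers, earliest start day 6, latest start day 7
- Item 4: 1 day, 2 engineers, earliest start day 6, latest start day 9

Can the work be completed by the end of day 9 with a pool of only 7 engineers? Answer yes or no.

yes

Schedule Item 2@1, Item 1@2, Item 5@2, Item 3@6, Item 4@6: d1:4  d2:7  d3:7  d4:7  d5:2  d6:5  d7:3  d8:3  d9:0 — peak 7 ≤ 7.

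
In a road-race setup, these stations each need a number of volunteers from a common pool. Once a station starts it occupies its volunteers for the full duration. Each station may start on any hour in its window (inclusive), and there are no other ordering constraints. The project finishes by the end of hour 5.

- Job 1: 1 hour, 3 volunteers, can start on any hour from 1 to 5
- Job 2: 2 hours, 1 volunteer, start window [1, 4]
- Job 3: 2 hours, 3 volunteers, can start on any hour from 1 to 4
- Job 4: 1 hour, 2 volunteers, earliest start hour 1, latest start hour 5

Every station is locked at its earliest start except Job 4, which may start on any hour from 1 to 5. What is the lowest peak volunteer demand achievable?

7

Job 4@1: h1:9  h2:4  h3:0  h4:0  h5:0 → peak 9
Job 4@2: h1:7  h2:6  h3:0  h4:0  h5:0 → peak 7
Job 4@3: h1:7  h2:4  h3:2  h4:0  h5:0 → peak 7
Job 4@4: h1:7  h2:4  h3:0  h4:2  h5:0 → peak 7
Job 4@5: h1:7  h2:4  h3:0  h4:0  h5:2 → peak 7
Best is Job 4@2, peak 7.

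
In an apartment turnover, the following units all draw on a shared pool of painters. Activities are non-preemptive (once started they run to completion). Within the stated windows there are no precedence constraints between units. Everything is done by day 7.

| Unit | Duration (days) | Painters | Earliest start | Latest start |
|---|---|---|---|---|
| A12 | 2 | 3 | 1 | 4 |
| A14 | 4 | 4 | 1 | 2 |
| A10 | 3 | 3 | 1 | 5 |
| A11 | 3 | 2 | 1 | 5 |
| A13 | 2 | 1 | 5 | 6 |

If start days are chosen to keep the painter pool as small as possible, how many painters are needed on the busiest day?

Early-start (A12@1, A14@1, A10@1, A11@1, A13@5) gives peak 12: d1:12  d2:12  d3:9  d4:4  d5:1  d6:1  d7:0.
Shift A10→3, A11→5.
Schedule A12@1, A14@1, A10@3, A11@5, A13@5: d1:7  d2:7  d3:7  d4:7  d5:6  d6:3  d7:2 — peak 7.

7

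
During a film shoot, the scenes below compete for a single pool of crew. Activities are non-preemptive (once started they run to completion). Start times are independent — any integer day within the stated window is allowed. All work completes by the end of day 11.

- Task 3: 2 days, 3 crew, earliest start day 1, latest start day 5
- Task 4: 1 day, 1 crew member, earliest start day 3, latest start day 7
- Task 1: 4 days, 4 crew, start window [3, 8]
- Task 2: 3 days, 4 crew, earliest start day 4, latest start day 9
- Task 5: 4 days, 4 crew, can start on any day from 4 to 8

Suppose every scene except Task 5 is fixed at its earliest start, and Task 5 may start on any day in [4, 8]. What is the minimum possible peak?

Task 5@4: d1:3  d2:3  d3:5  d4:12  d5:12  d6:12  d7:4  d8:0  d9:0  d10:0  d11:0 → peak 12
Task 5@5: d1:3  d2:3  d3:5  d4:8  d5:12  d6:12  d7:4  d8:4  d9:0  d10:0  d11:0 → peak 12
Task 5@6: d1:3  d2:3  d3:5  d4:8  d5:8  d6:12  d7:4  d8:4  d9:4  d10:0  d11:0 → peak 12
Task 5@7: d1:3  d2:3  d3:5  d4:8  d5:8  d6:8  d7:4  d8:4  d9:4  d10:4  d11:0 → peak 8
Task 5@8: d1:3  d2:3  d3:5  d4:8  d5:8  d6:8  d7:0  d8:4  d9:4  d10:4  d11:4 → peak 8
Best is Task 5@7, peak 8.

8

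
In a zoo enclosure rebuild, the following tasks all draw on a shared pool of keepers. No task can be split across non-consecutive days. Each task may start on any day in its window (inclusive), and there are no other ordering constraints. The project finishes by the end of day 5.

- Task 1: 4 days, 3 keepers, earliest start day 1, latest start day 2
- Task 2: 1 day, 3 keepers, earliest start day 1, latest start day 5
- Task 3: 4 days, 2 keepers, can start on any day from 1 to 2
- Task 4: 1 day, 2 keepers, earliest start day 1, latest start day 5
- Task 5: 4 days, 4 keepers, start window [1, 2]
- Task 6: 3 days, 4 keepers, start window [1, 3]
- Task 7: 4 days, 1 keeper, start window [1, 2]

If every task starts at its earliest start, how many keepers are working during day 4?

10

At early start, day 4 has: Task 1, Task 3, Task 5, Task 7.
Demand: 3 + 2 + 4 + 1 = 10.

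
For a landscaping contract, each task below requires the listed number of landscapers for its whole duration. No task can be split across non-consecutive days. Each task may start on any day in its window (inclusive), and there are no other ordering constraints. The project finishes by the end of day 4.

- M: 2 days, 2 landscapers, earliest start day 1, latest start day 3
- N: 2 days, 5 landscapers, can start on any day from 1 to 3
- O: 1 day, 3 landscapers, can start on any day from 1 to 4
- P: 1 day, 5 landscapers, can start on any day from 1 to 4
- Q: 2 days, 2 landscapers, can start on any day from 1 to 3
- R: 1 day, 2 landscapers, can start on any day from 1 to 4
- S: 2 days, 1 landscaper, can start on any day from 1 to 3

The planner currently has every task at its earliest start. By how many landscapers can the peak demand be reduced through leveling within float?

12

Early-start peak: d1:20  d2:10  d3:0  d4:0 ⇒ 20.
Leveled (M@1, N@1, O@3, P@4, Q@3, R@3, S@1): d1:8  d2:8  d3:7  d4:7 ⇒ 8.
Reduction 20 − 8 = 12.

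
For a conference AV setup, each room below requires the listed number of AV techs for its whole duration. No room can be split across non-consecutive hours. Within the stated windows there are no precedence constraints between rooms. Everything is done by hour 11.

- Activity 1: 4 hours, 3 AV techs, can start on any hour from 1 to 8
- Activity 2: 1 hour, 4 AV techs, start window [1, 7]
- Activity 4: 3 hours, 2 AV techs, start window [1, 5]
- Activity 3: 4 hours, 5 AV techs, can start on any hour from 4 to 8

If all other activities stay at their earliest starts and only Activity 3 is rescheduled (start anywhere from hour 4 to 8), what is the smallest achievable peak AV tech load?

Activity 3@4: h1:9  h2:5  h3:5  h4:8  h5:5  h6:5  h7:5  h8:0  h9:0  h10:0  h11:0 → peak 9
Activity 3@5: h1:9  h2:5  h3:5  h4:3  h5:5  h6:5  h7:5  h8:5  h9:0  h10:0  h11:0 → peak 9
Activity 3@6: h1:9  h2:5  h3:5  h4:3  h5:0  h6:5  h7:5  h8:5  h9:5  h10:0  h11:0 → peak 9
Activity 3@7: h1:9  h2:5  h3:5  h4:3  h5:0  h6:0  h7:5  h8:5  h9:5  h10:5  h11:0 → peak 9
Activity 3@8: h1:9  h2:5  h3:5  h4:3  h5:0  h6:0  h7:0  h8:5  h9:5  h10:5  h11:5 → peak 9
Best is Activity 3@4, peak 9.

9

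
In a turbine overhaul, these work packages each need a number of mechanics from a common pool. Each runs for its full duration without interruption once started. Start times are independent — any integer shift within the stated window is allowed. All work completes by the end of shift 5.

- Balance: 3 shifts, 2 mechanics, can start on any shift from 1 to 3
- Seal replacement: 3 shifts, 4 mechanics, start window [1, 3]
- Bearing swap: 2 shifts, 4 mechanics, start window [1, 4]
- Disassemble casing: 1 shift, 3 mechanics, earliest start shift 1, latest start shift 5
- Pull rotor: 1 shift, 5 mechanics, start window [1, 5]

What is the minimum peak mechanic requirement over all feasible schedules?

Early-start (Balance@1, Seal replacement@1, Bearing swap@1, Disassemble casing@1, Pull rotor@1) gives peak 18: s1:18  s2:10  s3:6  s4:0  s5:0.
Shift Seal replacement→2, Bearing swap→4, Disassemble casing→5.
Schedule Balance@1, Seal replacement@2, Bearing swap@4, Disassemble casing@5, Pull rotor@1: s1:7  s2:6  s3:6  s4:8  s5:7 — peak 8.

8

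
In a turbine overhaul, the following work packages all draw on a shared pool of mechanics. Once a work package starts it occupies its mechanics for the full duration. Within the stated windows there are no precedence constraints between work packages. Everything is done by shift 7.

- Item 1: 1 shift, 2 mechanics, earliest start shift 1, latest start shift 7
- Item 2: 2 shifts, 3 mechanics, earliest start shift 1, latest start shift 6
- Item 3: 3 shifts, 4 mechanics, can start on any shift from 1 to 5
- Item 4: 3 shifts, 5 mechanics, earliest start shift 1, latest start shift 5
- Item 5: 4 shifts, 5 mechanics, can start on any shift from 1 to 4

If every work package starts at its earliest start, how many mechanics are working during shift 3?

14

At early start, shift 3 has: Item 3, Item 4, Item 5.
Demand: 4 + 5 + 5 = 14.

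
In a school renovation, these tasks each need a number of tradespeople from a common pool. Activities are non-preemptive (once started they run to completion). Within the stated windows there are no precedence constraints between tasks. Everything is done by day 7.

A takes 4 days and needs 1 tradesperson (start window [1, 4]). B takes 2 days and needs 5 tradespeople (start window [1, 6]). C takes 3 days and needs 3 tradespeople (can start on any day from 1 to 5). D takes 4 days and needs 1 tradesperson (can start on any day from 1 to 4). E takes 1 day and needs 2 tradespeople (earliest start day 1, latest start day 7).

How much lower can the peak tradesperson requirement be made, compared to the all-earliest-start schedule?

7

Early-start peak: d1:12  d2:10  d3:5  d4:2  d5:0  d6:0  d7:0 ⇒ 12.
Leveled (A@1, B@5, C@1, D@1, E@4): d1:5  d2:5  d3:5  d4:4  d5:5  d6:5  d7:0 ⇒ 5.
Reduction 12 − 5 = 7.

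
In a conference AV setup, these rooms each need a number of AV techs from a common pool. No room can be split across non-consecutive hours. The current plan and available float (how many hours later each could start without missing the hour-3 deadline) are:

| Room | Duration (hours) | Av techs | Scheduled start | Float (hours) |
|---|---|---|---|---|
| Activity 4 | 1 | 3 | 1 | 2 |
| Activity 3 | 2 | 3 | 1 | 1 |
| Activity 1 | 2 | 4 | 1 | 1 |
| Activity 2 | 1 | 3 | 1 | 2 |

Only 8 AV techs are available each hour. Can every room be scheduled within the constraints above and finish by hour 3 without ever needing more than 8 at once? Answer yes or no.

yes

Schedule Activity 4@1, Activity 3@1, Activity 1@2, Activity 2@3: h1:6  h2:7  h3:7 — peak 7 ≤ 8.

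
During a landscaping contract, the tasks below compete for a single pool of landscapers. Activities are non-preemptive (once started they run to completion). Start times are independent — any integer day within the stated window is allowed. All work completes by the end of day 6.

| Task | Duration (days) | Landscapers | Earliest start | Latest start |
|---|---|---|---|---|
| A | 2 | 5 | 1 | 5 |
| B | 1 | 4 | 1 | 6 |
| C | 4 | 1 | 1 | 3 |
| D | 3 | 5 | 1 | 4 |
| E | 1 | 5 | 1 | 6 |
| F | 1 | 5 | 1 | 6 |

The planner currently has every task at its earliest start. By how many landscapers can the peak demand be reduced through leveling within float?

15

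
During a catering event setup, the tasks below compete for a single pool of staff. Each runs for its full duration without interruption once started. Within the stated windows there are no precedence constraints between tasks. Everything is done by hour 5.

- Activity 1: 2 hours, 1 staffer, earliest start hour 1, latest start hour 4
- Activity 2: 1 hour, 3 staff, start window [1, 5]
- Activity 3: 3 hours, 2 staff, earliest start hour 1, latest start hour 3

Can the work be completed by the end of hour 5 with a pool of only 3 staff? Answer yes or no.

yes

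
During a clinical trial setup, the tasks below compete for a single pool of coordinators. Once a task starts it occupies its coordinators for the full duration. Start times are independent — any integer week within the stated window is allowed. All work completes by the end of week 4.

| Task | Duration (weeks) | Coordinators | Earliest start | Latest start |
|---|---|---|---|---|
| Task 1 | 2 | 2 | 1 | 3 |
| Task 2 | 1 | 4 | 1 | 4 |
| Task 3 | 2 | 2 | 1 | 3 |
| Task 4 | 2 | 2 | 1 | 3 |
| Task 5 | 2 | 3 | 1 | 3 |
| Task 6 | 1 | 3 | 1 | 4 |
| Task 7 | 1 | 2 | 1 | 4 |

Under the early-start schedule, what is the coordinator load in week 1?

18

At early start, week 1 has: Task 1, Task 2, Task 3, Task 4, Task 5, Task 6, Task 7.
Demand: 2 + 4 + 2 + 2 + 3 + 3 + 2 = 18.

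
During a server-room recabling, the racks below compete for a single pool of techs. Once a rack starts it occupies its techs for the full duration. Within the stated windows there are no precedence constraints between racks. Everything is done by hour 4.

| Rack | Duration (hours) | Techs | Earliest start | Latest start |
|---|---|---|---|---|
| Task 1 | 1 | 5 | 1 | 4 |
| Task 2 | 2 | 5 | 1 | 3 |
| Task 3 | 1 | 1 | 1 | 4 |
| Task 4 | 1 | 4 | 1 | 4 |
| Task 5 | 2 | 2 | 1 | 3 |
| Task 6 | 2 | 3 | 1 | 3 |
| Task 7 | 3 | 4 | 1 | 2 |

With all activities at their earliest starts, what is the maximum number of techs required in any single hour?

Early-start schedule: Task 1@1, Task 2@1, Task 3@1, Task 4@1, Task 5@1, Task 6@1, Task 7@1.
Load per hour: hour 1: 24, hour 2: 14, hour 3: 4, hour 4: 0.
Peak is 24.

24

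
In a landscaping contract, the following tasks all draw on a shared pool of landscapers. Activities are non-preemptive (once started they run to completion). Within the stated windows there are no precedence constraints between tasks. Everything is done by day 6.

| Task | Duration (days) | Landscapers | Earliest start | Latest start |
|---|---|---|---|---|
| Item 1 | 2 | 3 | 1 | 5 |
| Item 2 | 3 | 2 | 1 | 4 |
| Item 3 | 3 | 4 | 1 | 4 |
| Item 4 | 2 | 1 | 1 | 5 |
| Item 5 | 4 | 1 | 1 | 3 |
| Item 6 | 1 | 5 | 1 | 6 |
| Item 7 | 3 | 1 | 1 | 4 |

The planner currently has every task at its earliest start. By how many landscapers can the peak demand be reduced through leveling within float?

10

Early-start peak: d1:17  d2:12  d3:8  d4:1  d5:0  d6:0 ⇒ 17.
Leveled (Item 1@1, Item 2@1, Item 3@3, Item 4@1, Item 5@1, Item 6@6, Item 7@4): d1:7  d2:7  d3:7  d4:6  d5:5  d6:6 ⇒ 7.
Reduction 17 − 7 = 10.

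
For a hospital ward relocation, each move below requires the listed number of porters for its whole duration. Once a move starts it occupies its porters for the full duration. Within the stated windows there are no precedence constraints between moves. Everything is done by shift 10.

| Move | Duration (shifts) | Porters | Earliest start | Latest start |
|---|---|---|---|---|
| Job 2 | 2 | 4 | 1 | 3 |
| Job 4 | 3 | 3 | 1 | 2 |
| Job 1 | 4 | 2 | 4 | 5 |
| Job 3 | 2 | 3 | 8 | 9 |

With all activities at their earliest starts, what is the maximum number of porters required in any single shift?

Early-start schedule: Job 2@1, Job 4@1, Job 1@4, Job 3@8.
Load per shift: shift 1: 7, shift 2: 7, shift 3: 3, shift 4: 2, shift 5: 2, shift 6: 2, shift 7: 2, shift 8: 3, shift 9: 3, shift 10: 0.
Peak is 7.

7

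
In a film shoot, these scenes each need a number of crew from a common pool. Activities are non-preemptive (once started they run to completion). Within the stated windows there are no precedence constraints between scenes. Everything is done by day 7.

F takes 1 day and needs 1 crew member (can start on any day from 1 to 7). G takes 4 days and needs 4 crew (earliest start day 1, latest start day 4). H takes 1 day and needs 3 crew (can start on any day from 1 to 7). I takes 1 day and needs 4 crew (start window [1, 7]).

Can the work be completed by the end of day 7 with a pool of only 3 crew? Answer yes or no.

Total crew member-days = 24; over 7 days the average is 24/7 > 3, so some day must exceed 3.

no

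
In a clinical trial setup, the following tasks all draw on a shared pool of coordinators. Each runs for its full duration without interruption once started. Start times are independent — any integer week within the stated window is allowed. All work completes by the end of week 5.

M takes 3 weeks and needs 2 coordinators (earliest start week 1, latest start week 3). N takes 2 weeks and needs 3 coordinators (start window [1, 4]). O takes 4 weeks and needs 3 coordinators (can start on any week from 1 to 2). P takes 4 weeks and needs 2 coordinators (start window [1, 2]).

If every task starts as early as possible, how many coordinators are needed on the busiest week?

10

Early-start schedule: M@1, N@1, O@1, P@1.
Load per week: week 1: 10, week 2: 10, week 3: 7, week 4: 5, week 5: 0.
Peak is 10.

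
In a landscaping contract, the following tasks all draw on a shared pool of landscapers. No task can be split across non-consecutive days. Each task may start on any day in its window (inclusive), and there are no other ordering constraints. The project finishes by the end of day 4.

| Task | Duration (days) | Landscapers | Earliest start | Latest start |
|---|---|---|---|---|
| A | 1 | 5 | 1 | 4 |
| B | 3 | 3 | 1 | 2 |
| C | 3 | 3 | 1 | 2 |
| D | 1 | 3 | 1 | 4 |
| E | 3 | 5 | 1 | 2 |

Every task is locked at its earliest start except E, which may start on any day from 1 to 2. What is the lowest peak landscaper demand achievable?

14

E@1: d1:19  d2:11  d3:11  d4:0 → peak 19
E@2: d1:14  d2:11  d3:11  d4:5 → peak 14
Best is E@2, peak 14.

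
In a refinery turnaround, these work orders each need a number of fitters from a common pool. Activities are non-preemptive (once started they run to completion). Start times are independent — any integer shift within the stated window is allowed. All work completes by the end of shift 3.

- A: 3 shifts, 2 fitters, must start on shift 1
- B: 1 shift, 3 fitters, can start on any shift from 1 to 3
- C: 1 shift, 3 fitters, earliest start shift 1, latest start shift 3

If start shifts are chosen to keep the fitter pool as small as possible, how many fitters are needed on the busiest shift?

5

Early-start (A@1, B@1, C@1) gives peak 8: s1:8  s2:2  s3:2.
Shift C→2.
Schedule A@1, B@1, C@2: s1:5  s2:5  s3:2 — peak 5.
No arrangement of the 9 feasible schedules does better.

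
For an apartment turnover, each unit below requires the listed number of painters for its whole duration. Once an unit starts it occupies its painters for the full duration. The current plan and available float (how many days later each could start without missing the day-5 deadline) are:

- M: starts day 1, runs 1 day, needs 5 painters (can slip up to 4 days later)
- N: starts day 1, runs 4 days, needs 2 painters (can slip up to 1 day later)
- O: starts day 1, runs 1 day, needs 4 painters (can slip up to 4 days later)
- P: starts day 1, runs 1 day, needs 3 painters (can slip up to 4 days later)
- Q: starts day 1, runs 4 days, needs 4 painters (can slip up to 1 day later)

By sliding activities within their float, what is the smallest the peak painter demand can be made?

Early-start (M@1, N@1, O@1, P@1, Q@1) gives peak 18: d1:18  d2:6  d3:6  d4:6  d5:0.
Shift O→5, P→2, Q→2.
Schedule M@1, N@1, O@5, P@2, Q@2: d1:7  d2:9  d3:6  d4:6  d5:8 — peak 9.

9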